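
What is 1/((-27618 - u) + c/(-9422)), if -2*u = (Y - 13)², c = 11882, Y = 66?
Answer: -9422/246995479 ≈ -3.8146e-5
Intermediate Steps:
u = -2809/2 (u = -(66 - 13)²/2 = -½*53² = -½*2809 = -2809/2 ≈ -1404.5)
1/((-27618 - u) + c/(-9422)) = 1/((-27618 - 1*(-2809/2)) + 11882/(-9422)) = 1/((-27618 + 2809/2) + 11882*(-1/9422)) = 1/(-52427/2 - 5941/4711) = 1/(-246995479/9422) = -9422/246995479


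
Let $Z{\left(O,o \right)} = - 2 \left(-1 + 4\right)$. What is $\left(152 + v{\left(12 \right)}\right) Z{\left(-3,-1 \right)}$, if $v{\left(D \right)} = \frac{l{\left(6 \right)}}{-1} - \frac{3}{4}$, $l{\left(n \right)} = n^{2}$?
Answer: $- \frac{1383}{2} \approx -691.5$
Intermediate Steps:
$Z{\left(O,o \right)} = -6$ ($Z{\left(O,o \right)} = \left(-2\right) 3 = -6$)
$v{\left(D \right)} = - \frac{147}{4}$ ($v{\left(D \right)} = \frac{6^{2}}{-1} - \frac{3}{4} = 36 \left(-1\right) - \frac{3}{4} = -36 - \frac{3}{4} = - \frac{147}{4}$)
$\left(152 + v{\left(12 \right)}\right) Z{\left(-3,-1 \right)} = \left(152 - \frac{147}{4}\right) \left(-6\right) = \frac{461}{4} \left(-6\right) = - \frac{1383}{2}$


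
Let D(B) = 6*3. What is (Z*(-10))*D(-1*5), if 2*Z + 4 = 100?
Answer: -8640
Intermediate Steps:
Z = 48 (Z = -2 + (1/2)*100 = -2 + 50 = 48)
D(B) = 18
(Z*(-10))*D(-1*5) = (48*(-10))*18 = -480*18 = -8640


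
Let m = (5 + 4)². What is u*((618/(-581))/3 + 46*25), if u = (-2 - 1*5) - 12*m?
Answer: -653917176/581 ≈ -1.1255e+6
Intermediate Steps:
m = 81 (m = 9² = 81)
u = -979 (u = (-2 - 1*5) - 12*81 = (-2 - 5) - 972 = -7 - 972 = -979)
u*((618/(-581))/3 + 46*25) = -979*((618/(-581))/3 + 46*25) = -979*((618*(-1/581))*(⅓) + 1150) = -979*(-618/581*⅓ + 1150) = -979*(-206/581 + 1150) = -979*667944/581 = -653917176/581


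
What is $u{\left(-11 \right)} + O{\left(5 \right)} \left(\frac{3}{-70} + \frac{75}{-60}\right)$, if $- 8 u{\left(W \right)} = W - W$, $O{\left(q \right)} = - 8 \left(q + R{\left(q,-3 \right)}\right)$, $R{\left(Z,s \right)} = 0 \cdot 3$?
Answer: $\frac{362}{7} \approx 51.714$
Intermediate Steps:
$R{\left(Z,s \right)} = 0$
$O{\left(q \right)} = - 8 q$ ($O{\left(q \right)} = - 8 \left(q + 0\right) = - 8 q$)
$u{\left(W \right)} = 0$ ($u{\left(W \right)} = - \frac{W - W}{8} = \left(- \frac{1}{8}\right) 0 = 0$)
$u{\left(-11 \right)} + O{\left(5 \right)} \left(\frac{3}{-70} + \frac{75}{-60}\right) = 0 + \left(-8\right) 5 \left(\frac{3}{-70} + \frac{75}{-60}\right) = 0 - 40 \left(3 \left(- \frac{1}{70}\right) + 75 \left(- \frac{1}{60}\right)\right) = 0 - 40 \left(- \frac{3}{70} - \frac{5}{4}\right) = 0 - - \frac{362}{7} = 0 + \frac{362}{7} = \frac{362}{7}$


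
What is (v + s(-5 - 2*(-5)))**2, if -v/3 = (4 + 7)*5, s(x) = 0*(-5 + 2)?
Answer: 27225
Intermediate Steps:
s(x) = 0 (s(x) = 0*(-3) = 0)
v = -165 (v = -3*(4 + 7)*5 = -33*5 = -3*55 = -165)
(v + s(-5 - 2*(-5)))**2 = (-165 + 0)**2 = (-165)**2 = 27225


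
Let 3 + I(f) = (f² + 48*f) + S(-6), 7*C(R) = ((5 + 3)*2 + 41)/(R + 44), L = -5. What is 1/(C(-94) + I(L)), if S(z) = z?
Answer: -350/78457 ≈ -0.0044610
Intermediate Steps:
C(R) = 57/(7*(44 + R)) (C(R) = (((5 + 3)*2 + 41)/(R + 44))/7 = ((8*2 + 41)/(44 + R))/7 = ((16 + 41)/(44 + R))/7 = (57/(44 + R))/7 = 57/(7*(44 + R)))
I(f) = -9 + f² + 48*f (I(f) = -3 + ((f² + 48*f) - 6) = -3 + (-6 + f² + 48*f) = -9 + f² + 48*f)
1/(C(-94) + I(L)) = 1/(57/(7*(44 - 94)) + (-9 + (-5)² + 48*(-5))) = 1/((57/7)/(-50) + (-9 + 25 - 240)) = 1/((57/7)*(-1/50) - 224) = 1/(-57/350 - 224) = 1/(-78457/350) = -350/78457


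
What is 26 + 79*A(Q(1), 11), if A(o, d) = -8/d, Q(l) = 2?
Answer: -346/11 ≈ -31.455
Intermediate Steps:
26 + 79*A(Q(1), 11) = 26 + 79*(-8/11) = 26 - 632/11 = -346/11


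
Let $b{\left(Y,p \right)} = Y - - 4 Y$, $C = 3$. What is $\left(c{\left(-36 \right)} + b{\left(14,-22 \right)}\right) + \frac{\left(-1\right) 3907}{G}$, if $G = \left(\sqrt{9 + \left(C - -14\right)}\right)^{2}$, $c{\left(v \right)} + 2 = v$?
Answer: $- \frac{3075}{26} \approx -118.27$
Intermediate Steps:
$c{\left(v \right)} = -2 + v$
$b{\left(Y,p \right)} = 5 Y$ ($b{\left(Y,p \right)} = Y + 4 Y = 5 Y$)
$G = 26$ ($G = \left(\sqrt{9 + \left(3 - -14\right)}\right)^{2} = \left(\sqrt{9 + \left(3 + 14\right)}\right)^{2} = \left(\sqrt{9 + 17}\right)^{2} = \left(\sqrt{26}\right)^{2} = 26$)
$\left(c{\left(-36 \right)} + b{\left(14,-22 \right)}\right) + \frac{\left(-1\right) 3907}{G} = \left(\left(-2 - 36\right) + 5 \cdot 14\right) + \frac{\left(-1\right) 3907}{26} = \left(-38 + 70\right) - \frac{3907}{26} = 32 - \frac{3907}{26} = - \frac{3075}{26}$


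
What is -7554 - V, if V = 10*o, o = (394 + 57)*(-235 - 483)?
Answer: 3230626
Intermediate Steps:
o = -323818 (o = 451*(-718) = -323818)
V = -3238180 (V = 10*(-323818) = -3238180)
-7554 - V = -7554 - 1*(-3238180) = -7554 + 3238180 = 3230626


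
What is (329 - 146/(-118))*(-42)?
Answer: -818328/59 ≈ -13870.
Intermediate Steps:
(329 - 146/(-118))*(-42) = (329 - 146*(-1/118))*(-42) = (329 + 73/59)*(-42) = (19484/59)*(-42) = -818328/59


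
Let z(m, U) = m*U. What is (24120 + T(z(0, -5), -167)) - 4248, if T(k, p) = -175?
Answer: 19697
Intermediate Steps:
z(m, U) = U*m
(24120 + T(z(0, -5), -167)) - 4248 = (24120 - 175) - 4248 = 23945 - 4248 = 19697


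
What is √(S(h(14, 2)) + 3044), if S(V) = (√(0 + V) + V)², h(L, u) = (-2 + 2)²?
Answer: 2*√761 ≈ 55.172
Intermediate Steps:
h(L, u) = 0 (h(L, u) = 0² = 0)
S(V) = (V + √V)² (S(V) = (√V + V)² = (V + √V)²)
√(S(h(14, 2)) + 3044) = √((0 + √0)² + 3044) = √((0 + 0)² + 3044) = √(0² + 3044) = √(0 + 3044) = √3044 = 2*√761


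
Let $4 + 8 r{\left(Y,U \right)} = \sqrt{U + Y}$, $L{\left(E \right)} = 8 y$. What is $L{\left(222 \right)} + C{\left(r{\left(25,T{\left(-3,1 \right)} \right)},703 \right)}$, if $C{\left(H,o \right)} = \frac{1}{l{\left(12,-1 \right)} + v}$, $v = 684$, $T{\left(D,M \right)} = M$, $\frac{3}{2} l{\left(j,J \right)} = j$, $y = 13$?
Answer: $\frac{71969}{692} \approx 104.0$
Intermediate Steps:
$l{\left(j,J \right)} = \frac{2 j}{3}$
$L{\left(E \right)} = 104$ ($L{\left(E \right)} = 8 \cdot 13 = 104$)
$r{\left(Y,U \right)} = - \frac{1}{2} + \frac{\sqrt{U + Y}}{8}$
$C{\left(H,o \right)} = \frac{1}{692}$ ($C{\left(H,o \right)} = \frac{1}{\frac{2}{3} \cdot 12 + 684} = \frac{1}{8 + 684} = \frac{1}{692}$)
$L{\left(222 \right)} + C{\left(r{\left(25,T{\left(-3,1 \right)} \right)},703 \right)} = 104 + \frac{1}{692} = \frac{71969}{692}$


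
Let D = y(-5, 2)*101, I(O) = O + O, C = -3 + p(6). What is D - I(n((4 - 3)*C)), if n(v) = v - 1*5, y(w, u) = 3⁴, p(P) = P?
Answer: 8185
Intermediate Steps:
y(w, u) = 81
C = 3 (C = -3 + 6 = 3)
n(v) = -5 + v (n(v) = v - 5 = -5 + v)
I(O) = 2*O
D = 8181 (D = 81*101 = 8181)
D - I(n((4 - 3)*C)) = 8181 - 2*(-5 + (4 - 3)*3) = 8181 - 2*(-5 + 1*3) = 8181 - 2*(-5 + 3) = 8181 - 2*(-2) = 8181 - 1*(-4) = 8181 + 4 = 8185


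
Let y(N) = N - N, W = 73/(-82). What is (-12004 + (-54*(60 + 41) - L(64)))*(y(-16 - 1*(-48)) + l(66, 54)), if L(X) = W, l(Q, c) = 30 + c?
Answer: -60122286/41 ≈ -1.4664e+6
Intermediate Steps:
W = -73/82 (W = 73*(-1/82) = -73/82 ≈ -0.89024)
L(X) = -73/82
y(N) = 0
(-12004 + (-54*(60 + 41) - L(64)))*(y(-16 - 1*(-48)) + l(66, 54)) = (-12004 + (-54*(60 + 41) - 1*(-73/82)))*(0 + (30 + 54)) = (-12004 + (-54*101 + 73/82))*(0 + 84) = (-12004 + (-5454 + 73/82))*84 = (-12004 - 447155/82)*84 = -1431483/82*84 = -60122286/41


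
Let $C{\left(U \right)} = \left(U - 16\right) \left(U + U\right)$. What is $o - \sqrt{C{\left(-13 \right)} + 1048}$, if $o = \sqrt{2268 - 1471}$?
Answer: $\sqrt{797} - \sqrt{1802} \approx -14.219$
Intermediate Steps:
$o = \sqrt{797} \approx 28.231$
$C{\left(U \right)} = 2 U \left(-16 + U\right)$ ($C{\left(U \right)} = \left(-16 + U\right) 2 U = 2 U \left(-16 + U\right)$)
$o - \sqrt{C{\left(-13 \right)} + 1048} = \sqrt{797} - \sqrt{2 \left(-13\right) \left(-16 - 13\right) + 1048} = \sqrt{797} - \sqrt{2 \left(-13\right) \left(-29\right) + 1048} = \sqrt{797} - \sqrt{754 + 1048} = \sqrt{797} - \sqrt{1802}$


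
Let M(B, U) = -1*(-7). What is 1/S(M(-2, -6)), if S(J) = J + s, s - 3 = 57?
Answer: 1/67 ≈ 0.014925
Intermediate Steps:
s = 60 (s = 3 + 57 = 60)
M(B, U) = 7
S(J) = 60 + J (S(J) = J + 60 = 60 + J)
1/S(M(-2, -6)) = 1/(60 + 7) = 1/67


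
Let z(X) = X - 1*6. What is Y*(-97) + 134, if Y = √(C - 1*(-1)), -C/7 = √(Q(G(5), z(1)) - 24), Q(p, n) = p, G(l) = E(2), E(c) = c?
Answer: 134 - 97*√(1 - 7*I*√22) ≈ -265.05 + 387.08*I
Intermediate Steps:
z(X) = -6 + X (z(X) = X - 6 = -6 + X)
G(l) = 2
C = -7*I*√22 (C = -7*√(2 - 24) = -7*I*√22 ≈ -32.833*I)
Y = √(1 - 7*I*√22) (Y = √(-7*I*√22 - 1*(-1)) = √(-7*I*√22 + 1) = √(1 - 7*I*√22) ≈ 4.1139 - 3.9905*I)
Y*(-97) + 134 = √(1 - 7*I*√22)*(-97) + 134 = -97*√(1 - 7*I*√22) + 134 = 134 - 97*√(1 - 7*I*√22)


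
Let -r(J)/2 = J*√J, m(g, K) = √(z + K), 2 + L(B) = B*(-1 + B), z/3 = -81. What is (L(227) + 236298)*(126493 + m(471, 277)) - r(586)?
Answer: 36379133814 + 1172*√586 + 287598*√34 ≈ 3.6381e+10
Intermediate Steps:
z = -243 (z = 3*(-81) = -243)
L(B) = -2 + B*(-1 + B)
m(g, K) = √(-243 + K)
r(J) = -2*J^(3/2) (r(J) = -2*J*√J = -2*J^(3/2))
(L(227) + 236298)*(126493 + m(471, 277)) - r(586) = ((-2 + 227² - 1*227) + 236298)*(126493 + √(-243 + 277)) - (-2)*586^(3/2) = ((-2 + 51529 - 227) + 236298)*(126493 + √34) - (-2)*586*√586 = (51300 + 236298)*(126493 + √34) - (-1172)*√586 = 287598*(126493 + √34) + 1172*√586 = (36379133814 + 287598*√34) + 1172*√586 = 36379133814 + 1172*√586 + 287598*√34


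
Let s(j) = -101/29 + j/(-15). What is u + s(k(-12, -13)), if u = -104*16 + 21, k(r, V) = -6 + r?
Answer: -238566/145 ≈ -1645.3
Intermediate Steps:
s(j) = -101/29 - j/15 (s(j) = -101*1/29 + j*(-1/15) = -101/29 - j/15)
u = -1643 (u = -1664 + 21 = -1643)
u + s(k(-12, -13)) = -1643 + (-101/29 - (-6 - 12)/15) = -1643 + (-101/29 - 1/15*(-18)) = -1643 + (-101/29 + 6/5) = -1643 - 331/145 = -238566/145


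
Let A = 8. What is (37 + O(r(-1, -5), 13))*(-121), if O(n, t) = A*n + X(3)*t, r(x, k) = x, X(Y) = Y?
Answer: -8228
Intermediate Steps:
O(n, t) = 3*t + 8*n (O(n, t) = 8*n + 3*t = 3*t + 8*n)
(37 + O(r(-1, -5), 13))*(-121) = (37 + (3*13 + 8*(-1)))*(-121) = (37 + (39 - 8))*(-121) = (37 + 31)*(-121) = 68*(-121) = -8228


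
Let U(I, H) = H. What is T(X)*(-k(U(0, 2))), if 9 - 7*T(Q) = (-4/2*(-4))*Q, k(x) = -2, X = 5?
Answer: -62/7 ≈ -8.8571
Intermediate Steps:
T(Q) = 9/7 - 8*Q/7 (T(Q) = 9/7 - -4/2*(-4)*Q/7 = 9/7 - -4*½*(-4)*Q/7 = 9/7 - (-2*(-4))*Q/7 = 9/7 - 8*Q/7)
T(X)*(-k(U(0, 2))) = (9/7 - 8/7*5)*(-1*(-2)) = (9/7 - 40/7)*2 = -31/7*2 = -62/7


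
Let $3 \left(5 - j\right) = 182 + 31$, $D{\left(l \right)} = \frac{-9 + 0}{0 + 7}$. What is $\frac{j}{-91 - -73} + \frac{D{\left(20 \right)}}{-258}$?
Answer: $\frac{6631}{1806} \approx 3.6716$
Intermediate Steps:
$D{\left(l \right)} = - \frac{9}{7}$
$j = -66$ ($j = 5 - \frac{182 + 31}{3} = 5 - 71 = -66$)
$\frac{j}{-91 - -73} + \frac{D{\left(20 \right)}}{-258} = - \frac{66}{-91 - -73} - \frac{9}{7 \left(-258\right)} = - \frac{66}{-91 + 73} - - \frac{3}{602} = - \frac{66}{-18} + \frac{3}{602} = \left(-66\right) \left(- \frac{1}{18}\right) + \frac{3}{602} = \frac{11}{3} + \frac{3}{602} = \frac{6631}{1806}$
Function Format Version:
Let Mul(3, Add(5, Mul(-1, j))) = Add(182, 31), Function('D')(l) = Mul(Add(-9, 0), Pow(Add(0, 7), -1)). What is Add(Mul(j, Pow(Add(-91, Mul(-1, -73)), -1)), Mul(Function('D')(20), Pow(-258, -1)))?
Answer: Rational(6631, 1806) ≈ 3.6716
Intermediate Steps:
Function('D')(l) = Rational(-9, 7) (Function('D')(l) = Mul(-9, Pow(7, -1)) = Mul(-9, Rational(1, 7)) = Rational(-9, 7))
j = -66 (j = Add(5, Mul(Rational(-1, 3), Add(182, 31))) = Add(5, Mul(Rational(-1, 3), 213)) = Add(5, -71) = -66)
Add(Mul(j, Pow(Add(-91, Mul(-1, -73)), -1)), Mul(Function('D')(20), Pow(-258, -1))) = Add(Mul(-66, Pow(Add(-91, Mul(-1, -73)), -1)), Mul(Rational(-9, 7), Pow(-258, -1))) = Add(Mul(-66, Pow(Add(-91, 73), -1)), Mul(Rational(-9, 7), Rational(-1, 258))) = Add(Mul(-66, Pow(-18, -1)), Rational(3, 602)) = Add(Mul(-66, Rational(-1, 18)), Rational(3, 602)) = Add(Rational(11, 3), Rational(3, 602)) = Rational(6631, 1806)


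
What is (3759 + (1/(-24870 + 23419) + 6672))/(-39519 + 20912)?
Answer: -658060/1173859 ≈ -0.56060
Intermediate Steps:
(3759 + (1/(-24870 + 23419) + 6672))/(-39519 + 20912) = (3759 + (1/(-1451) + 6672))/(-18607) = (3759 + (-1/1451 + 6672))*(-1/18607) = (3759 + 9681071/1451)*(-1/18607) = (15135380/1451)*(-1/18607) = -658060/1173859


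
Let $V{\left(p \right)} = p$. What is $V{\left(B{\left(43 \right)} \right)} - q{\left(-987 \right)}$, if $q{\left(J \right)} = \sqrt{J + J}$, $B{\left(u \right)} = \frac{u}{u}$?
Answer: $1 - i \sqrt{1974} \approx 1.0 - 44.43 i$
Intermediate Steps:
$B{\left(u \right)} = 1$
$q{\left(J \right)} = \sqrt{2} \sqrt{J}$ ($q{\left(J \right)} = \sqrt{2 J} = \sqrt{2} \sqrt{J}$)
$V{\left(B{\left(43 \right)} \right)} - q{\left(-987 \right)} = 1 - \sqrt{2} \sqrt{-987} = 1 - \sqrt{2} i \sqrt{987} = 1 - i \sqrt{1974}$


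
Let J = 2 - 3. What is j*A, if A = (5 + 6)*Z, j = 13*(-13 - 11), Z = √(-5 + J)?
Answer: -3432*I*√6 ≈ -8406.7*I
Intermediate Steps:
J = -1
Z = I*√6 (Z = √(-5 - 1) = √(-6) = I*√6 ≈ 2.4495*I)
j = -312 (j = 13*(-24) = -312)
A = 11*I*√6 (A = (5 + 6)*(I*√6) = 11*(I*√6) = 11*I*√6 ≈ 26.944*I)
j*A = -3432*I*√6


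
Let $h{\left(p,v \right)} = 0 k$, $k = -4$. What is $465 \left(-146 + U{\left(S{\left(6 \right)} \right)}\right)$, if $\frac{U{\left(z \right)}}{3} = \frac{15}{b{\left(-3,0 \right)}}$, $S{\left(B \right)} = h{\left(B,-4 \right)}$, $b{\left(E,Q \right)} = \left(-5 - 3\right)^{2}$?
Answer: $- \frac{4324035}{64} \approx -67563.0$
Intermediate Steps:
$h{\left(p,v \right)} = 0$ ($h{\left(p,v \right)} = 0 \left(-4\right) = 0$)
$b{\left(E,Q \right)} = 64$ ($b{\left(E,Q \right)} = \left(-8\right)^{2} = 64$)
$S{\left(B \right)} = 0$
$U{\left(z \right)} = \frac{45}{64}$ ($U{\left(z \right)} = 3 \cdot \frac{15}{64} = \frac{45}{64}$)
$465 \left(-146 + U{\left(S{\left(6 \right)} \right)}\right) = 465 \left(-146 + \frac{45}{64}\right) = 465 \left(- \frac{9299}{64}\right) = - \frac{4324035}{64}$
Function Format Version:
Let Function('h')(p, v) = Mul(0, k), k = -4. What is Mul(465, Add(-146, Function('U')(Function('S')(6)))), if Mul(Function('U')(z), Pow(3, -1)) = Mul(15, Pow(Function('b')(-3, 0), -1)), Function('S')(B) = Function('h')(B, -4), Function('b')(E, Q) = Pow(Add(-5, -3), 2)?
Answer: Rational(-4324035, 64) ≈ -67563.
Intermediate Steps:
Function('h')(p, v) = 0 (Function('h')(p, v) = Mul(0, -4) = 0)
Function('b')(E, Q) = 64 (Function('b')(E, Q) = Pow(-8, 2) = 64)
Function('S')(B) = 0
Function('U')(z) = Rational(45, 64) (Function('U')(z) = Mul(3, Mul(15, Pow(64, -1))) = Mul(3, Mul(15, Rational(1, 64))) = Mul(3, Rational(15, 64)) = Rational(45, 64))
Mul(465, Add(-146, Function('U')(Function('S')(6)))) = Mul(465, Add(-146, Rational(45, 64))) = Mul(465, Rational(-9299, 64)) = Rational(-4324035, 64)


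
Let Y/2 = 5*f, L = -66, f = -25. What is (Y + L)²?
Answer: 99856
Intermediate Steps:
Y = -250 (Y = 2*(5*(-25)) = 2*(-125) = -250)
(Y + L)² = (-250 - 66)² = (-316)² = 99856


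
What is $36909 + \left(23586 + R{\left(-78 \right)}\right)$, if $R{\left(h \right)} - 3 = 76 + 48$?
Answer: $60622$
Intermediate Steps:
$R{\left(h \right)} = 127$ ($R{\left(h \right)} = 3 + \left(76 + 48\right) = 3 + 124 = 127$)
$36909 + \left(23586 + R{\left(-78 \right)}\right) = 36909 + \left(23586 + 127\right) = 36909 + 23713 = 60622$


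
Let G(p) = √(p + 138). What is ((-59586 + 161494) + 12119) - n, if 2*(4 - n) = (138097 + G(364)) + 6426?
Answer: 372569/2 + √502/2 ≈ 1.8630e+5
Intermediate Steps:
G(p) = √(138 + p)
n = -144515/2 - √502/2 (n = 4 - ((138097 + √(138 + 364)) + 6426)/2 = 4 - ((138097 + √502) + 6426)/2 = 4 - (144523 + √502)/2 = 4 + (-144523/2 - √502/2) = -144515/2 - √502/2 ≈ -72269.)
((-59586 + 161494) + 12119) - n = ((-59586 + 161494) + 12119) - (-144515/2 - √502/2) = (101908 + 12119) + (144515/2 + √502/2) = 114027 + (144515/2 + √502/2) = 372569/2 + √502/2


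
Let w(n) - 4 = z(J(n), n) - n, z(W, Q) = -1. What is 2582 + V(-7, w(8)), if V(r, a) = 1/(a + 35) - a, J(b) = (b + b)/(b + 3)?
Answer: 77611/30 ≈ 2587.0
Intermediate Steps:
J(b) = 2*b/(3 + b) (J(b) = (2*b)/(3 + b) = 2*b/(3 + b))
w(n) = 3 - n (w(n) = 4 + (-1 - n) = 3 - n)
V(r, a) = 1/(35 + a) - a
2582 + V(-7, w(8)) = 2582 + (1 - (3 - 1*8)**2 - 35*(3 - 1*8))/(35 + (3 - 1*8)) = 2582 + (1 - (3 - 8)**2 - 35*(3 - 8))/(35 + (3 - 8)) = 2582 + (1 - 1*(-5)**2 - 35*(-5))/(35 - 5) = 2582 + (1 - 1*25 + 175)/30 = 2582 + (1 - 25 + 175)/30 = 2582 + (1/30)*151 = 2582 + 151/30 = 77611/30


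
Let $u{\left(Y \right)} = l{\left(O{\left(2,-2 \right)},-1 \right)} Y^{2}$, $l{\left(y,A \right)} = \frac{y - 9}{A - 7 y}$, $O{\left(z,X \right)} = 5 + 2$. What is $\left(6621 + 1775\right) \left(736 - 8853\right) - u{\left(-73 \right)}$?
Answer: $- \frac{1703763629}{25} \approx -6.8151 \cdot 10^{7}$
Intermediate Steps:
$O{\left(z,X \right)} = 7$
$l{\left(y,A \right)} = \frac{-9 + y}{A - 7 y}$
$u{\left(Y \right)} = \frac{Y^{2}}{25}$ ($u{\left(Y \right)} = \frac{-9 + 7}{-1 - 49} Y^{2} = \frac{1}{-1 - 49} \left(-2\right) Y^{2} = \frac{1}{-50} \left(-2\right) Y^{2} = \left(- \frac{1}{50}\right) \left(-2\right) Y^{2} = \frac{Y^{2}}{25}$)
$\left(6621 + 1775\right) \left(736 - 8853\right) - u{\left(-73 \right)} = \left(6621 + 1775\right) \left(736 - 8853\right) - \frac{\left(-73\right)^{2}}{25} = 8396 \left(-8117\right) - \frac{1}{25} \cdot 5329 = -68150332 - \frac{5329}{25} = - \frac{1703763629}{25}$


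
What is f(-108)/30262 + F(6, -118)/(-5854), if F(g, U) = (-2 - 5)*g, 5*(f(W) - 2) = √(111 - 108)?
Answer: 320678/44288437 + √3/151310 ≈ 0.0072521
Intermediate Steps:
f(W) = 2 + √3/5 (f(W) = 2 + √(111 - 108)/5 = 2 + √3/5)
F(g, U) = -7*g
f(-108)/30262 + F(6, -118)/(-5854) = (2 + √3/5)/30262 - 7*6/(-5854) = (2 + √3/5)*(1/30262) - 42*(-1/5854) = (1/15131 + √3/151310) + 21/2927 = 320678/44288437 + √3/151310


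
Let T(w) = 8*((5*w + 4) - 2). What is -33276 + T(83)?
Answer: -29940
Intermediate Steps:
T(w) = 16 + 40*w (T(w) = 8*((4 + 5*w) - 2) = 8*(2 + 5*w) = 16 + 40*w)
-33276 + T(83) = -33276 + (16 + 40*83) = -33276 + (16 + 3320) = -33276 + 3336 = -29940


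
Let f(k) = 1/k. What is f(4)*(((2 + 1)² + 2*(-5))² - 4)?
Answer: -¾ ≈ -0.75000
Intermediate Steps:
f(4)*(((2 + 1)² + 2*(-5))² - 4) = (((2 + 1)² + 2*(-5))² - 4)/4 = ((3² - 10)² - 4)/4 = ((9 - 10)² - 4)/4 = ((-1)² - 4)/4 = (1 - 4)/4 = (¼)*(-3) = -¾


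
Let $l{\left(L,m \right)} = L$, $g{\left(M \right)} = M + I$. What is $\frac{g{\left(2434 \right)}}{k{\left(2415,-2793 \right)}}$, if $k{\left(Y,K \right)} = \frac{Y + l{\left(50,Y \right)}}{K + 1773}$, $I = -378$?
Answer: $- \frac{24672}{29} \approx -850.76$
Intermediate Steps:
$g{\left(M \right)} = -378 + M$ ($g{\left(M \right)} = M - 378 = -378 + M$)
$k{\left(Y,K \right)} = \frac{50 + Y}{1773 + K}$ ($k{\left(Y,K \right)} = \frac{Y + 50}{K + 1773} = \frac{50 + Y}{1773 + K}$)
$\frac{g{\left(2434 \right)}}{k{\left(2415,-2793 \right)}} = \frac{-378 + 2434}{\frac{1}{1773 - 2793} \left(50 + 2415\right)} = \frac{2056}{\frac{1}{-1020} \cdot 2465} = \frac{2056}{\left(- \frac{1}{1020}\right) 2465} = \frac{2056}{- \frac{29}{12}} = 2056 \left(- \frac{12}{29}\right) = - \frac{24672}{29}$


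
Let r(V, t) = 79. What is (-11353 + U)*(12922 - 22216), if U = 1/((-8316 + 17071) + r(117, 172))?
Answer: 466058787447/4417 ≈ 1.0551e+8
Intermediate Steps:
U = 1/8834 (U = 1/((-8316 + 17071) + 79) = 1/(8755 + 79) = 1/8834 ≈ 0.00011320)
(-11353 + U)*(12922 - 22216) = (-11353 + 1/8834)*(12922 - 22216) = -100292401/8834*(-9294) = 466058787447/4417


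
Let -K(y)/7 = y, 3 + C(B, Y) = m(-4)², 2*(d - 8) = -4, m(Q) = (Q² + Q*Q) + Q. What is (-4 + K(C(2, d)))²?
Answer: 29931841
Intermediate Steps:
m(Q) = Q + 2*Q² (m(Q) = (Q² + Q²) + Q = 2*Q² + Q = Q + 2*Q²)
d = 6 (d = 8 + (½)*(-4) = 8 - 2 = 6)
C(B, Y) = 781 (C(B, Y) = -3 + (-4*(1 + 2*(-4)))² = -3 + (-4*(1 - 8))² = -3 + (-4*(-7))² = -3 + 28² = -3 + 784 = 781)
K(y) = -7*y
(-4 + K(C(2, d)))² = (-4 - 7*781)² = (-4 - 5467)² = (-5471)² = 29931841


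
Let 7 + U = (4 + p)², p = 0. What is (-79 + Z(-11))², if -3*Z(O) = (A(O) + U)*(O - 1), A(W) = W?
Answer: 7569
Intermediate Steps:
U = 9 (U = -7 + (4 + 0)² = -7 + 4² = -7 + 16 = 9)
Z(O) = -(-1 + O)*(9 + O)/3 (Z(O) = -(O + 9)*(O - 1)/3 = -(9 + O)*(-1 + O)/3 = -(-1 + O)*(9 + O)/3)
(-79 + Z(-11))² = (-79 + (3 - 8/3*(-11) - ⅓*(-11)²))² = (-79 + (3 + 88/3 - ⅓*121))² = (-79 + (3 + 88/3 - 121/3))² = (-79 - 8)² = (-87)² = 7569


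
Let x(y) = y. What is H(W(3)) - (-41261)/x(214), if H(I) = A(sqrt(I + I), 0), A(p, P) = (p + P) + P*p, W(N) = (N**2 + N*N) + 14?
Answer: 42973/214 ≈ 200.81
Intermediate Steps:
W(N) = 14 + 2*N**2 (W(N) = (N**2 + N**2) + 14 = 2*N**2 + 14 = 14 + 2*N**2)
A(p, P) = P + p + P*p (A(p, P) = (P + p) + P*p = P + p + P*p)
H(I) = sqrt(2)*sqrt(I) (H(I) = 0 + sqrt(I + I) + 0*sqrt(I + I) = 0 + sqrt(2*I) + 0*sqrt(2*I) = 0 + sqrt(2)*sqrt(I) + 0*(sqrt(2)*sqrt(I)) = 0 + sqrt(2)*sqrt(I) + 0 = sqrt(2)*sqrt(I))
H(W(3)) - (-41261)/x(214) = sqrt(2)*sqrt(14 + 2*3**2) - (-41261)/214 = sqrt(2)*sqrt(14 + 2*9) - (-41261)/214 = sqrt(2)*sqrt(14 + 18) - 1*(-41261/214) = sqrt(2)*sqrt(32) + 41261/214 = sqrt(2)*(4*sqrt(2)) + 41261/214 = 8 + 41261/214 = 42973/214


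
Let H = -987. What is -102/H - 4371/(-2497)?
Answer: 1522957/821513 ≈ 1.8538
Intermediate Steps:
-102/H - 4371/(-2497) = -102/(-987) - 4371/(-2497) = -102*(-1/987) - 4371*(-1/2497) = 34/329 + 4371/2497 = 1522957/821513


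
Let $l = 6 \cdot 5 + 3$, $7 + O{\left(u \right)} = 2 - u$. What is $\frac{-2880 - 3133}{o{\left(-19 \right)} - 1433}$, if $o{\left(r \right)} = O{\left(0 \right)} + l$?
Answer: $\frac{6013}{1405} \approx 4.2797$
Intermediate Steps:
$O{\left(u \right)} = -5 - u$ ($O{\left(u \right)} = -7 - \left(-2 + u\right) = -5 - u$)
$l = 33$ ($l = 30 + 3 = 33$)
$o{\left(r \right)} = 28$ ($o{\left(r \right)} = \left(-5 - 0\right) + 33 = \left(-5 + 0\right) + 33 = -5 + 33 = 28$)
$\frac{-2880 - 3133}{o{\left(-19 \right)} - 1433} = \frac{-2880 - 3133}{28 - 1433} = - \frac{6013}{-1405} = \left(-6013\right) \left(- \frac{1}{1405}\right) = \frac{6013}{1405}$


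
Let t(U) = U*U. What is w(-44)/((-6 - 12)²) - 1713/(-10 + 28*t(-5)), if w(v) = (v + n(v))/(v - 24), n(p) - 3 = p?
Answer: -369433/149040 ≈ -2.4788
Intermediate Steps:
n(p) = 3 + p
t(U) = U²
w(v) = (3 + 2*v)/(-24 + v) (w(v) = (v + (3 + v))/(v - 24) = (3 + 2*v)/(-24 + v))
w(-44)/((-6 - 12)²) - 1713/(-10 + 28*t(-5)) = ((3 + 2*(-44))/(-24 - 44))/((-6 - 12)²) - 1713/(-10 + 28*(-5)²) = ((3 - 88)/(-68))/((-18)²) - 1713/(-10 + 28*25) = -1/68*(-85)/324 - 1713/(-10 + 700) = (5/4)*(1/324) - 1713/690 = 5/1296 - 1713*1/690 = 5/1296 - 571/230 = -369433/149040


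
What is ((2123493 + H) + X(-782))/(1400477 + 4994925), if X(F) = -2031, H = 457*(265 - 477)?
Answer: 1012289/3197701 ≈ 0.31657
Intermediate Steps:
H = -96884 (H = 457*(-212) = -96884)
((2123493 + H) + X(-782))/(1400477 + 4994925) = ((2123493 - 96884) - 2031)/(1400477 + 4994925) = (2026609 - 2031)/6395402 = 2024578*(1/6395402) = 1012289/3197701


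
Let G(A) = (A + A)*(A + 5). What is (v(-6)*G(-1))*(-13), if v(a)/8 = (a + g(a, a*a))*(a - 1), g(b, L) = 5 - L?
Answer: 215488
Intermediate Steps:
v(a) = 8*(-1 + a)*(5 + a - a²) (v(a) = 8*((a + (5 - a*a))*(a - 1)) = 8*((a + (5 - a²))*(-1 + a)) = 8*((5 + a - a²)*(-1 + a)) = 8*((-1 + a)*(5 + a - a²)) = 8*(-1 + a)*(5 + a - a²))
G(A) = 2*A*(5 + A) (G(A) = (2*A)*(5 + A) = 2*A*(5 + A))
(v(-6)*G(-1))*(-13) = ((-40 - 8*(-6)³ + 16*(-6)² + 32*(-6))*(2*(-1)*(5 - 1)))*(-13) = ((-40 - 8*(-216) + 16*36 - 192)*(2*(-1)*4))*(-13) = ((-40 + 1728 + 576 - 192)*(-8))*(-13) = (2072*(-8))*(-13) = -16576*(-13) = 215488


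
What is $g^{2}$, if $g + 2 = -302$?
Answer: $92416$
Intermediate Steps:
$g = -304$ ($g = -2 - 302 = -304$)
$g^{2} = \left(-304\right)^{2} = 92416$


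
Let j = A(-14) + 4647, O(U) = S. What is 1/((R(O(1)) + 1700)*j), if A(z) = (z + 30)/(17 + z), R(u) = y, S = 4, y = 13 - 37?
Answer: 3/23391932 ≈ 1.2825e-7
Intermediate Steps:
y = -24
O(U) = 4
R(u) = -24
A(z) = (30 + z)/(17 + z)
j = 13957/3 (j = (30 - 14)/(17 - 14) + 4647 = 16/3 + 4647 = 13957/3 ≈ 4652.3)
1/((R(O(1)) + 1700)*j) = 1/((-24 + 1700)*(13957/3)) = (3/13957)/1676 = (1/1676)*(3/13957) = 3/23391932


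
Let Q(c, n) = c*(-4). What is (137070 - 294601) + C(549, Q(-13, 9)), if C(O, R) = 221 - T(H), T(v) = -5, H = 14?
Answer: -157305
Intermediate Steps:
Q(c, n) = -4*c
C(O, R) = 226 (C(O, R) = 221 - 1*(-5) = 221 + 5 = 226)
(137070 - 294601) + C(549, Q(-13, 9)) = (137070 - 294601) + 226 = -157531 + 226 = -157305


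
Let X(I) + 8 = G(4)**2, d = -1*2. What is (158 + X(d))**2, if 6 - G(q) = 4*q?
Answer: 62500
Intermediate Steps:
G(q) = 6 - 4*q
d = -2
X(I) = 92 (X(I) = -8 + (6 - 4*4)**2 = -8 + (6 - 16)**2 = -8 + (-10)**2 = -8 + 100 = 92)
(158 + X(d))**2 = (158 + 92)**2 = 250**2 = 62500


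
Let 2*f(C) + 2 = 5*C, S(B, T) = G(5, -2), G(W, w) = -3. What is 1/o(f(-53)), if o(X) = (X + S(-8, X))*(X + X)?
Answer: 2/72891 ≈ 2.7438e-5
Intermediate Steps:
S(B, T) = -3
f(C) = -1 + 5*C/2 (f(C) = -1 + (5*C)/2 = -1 + 5*C/2)
o(X) = 2*X*(-3 + X) (o(X) = (X - 3)*(X + X) = (-3 + X)*(2*X) = 2*X*(-3 + X))
1/o(f(-53)) = 1/(2*(-1 + (5/2)*(-53))*(-3 + (-1 + (5/2)*(-53)))) = 1/(2*(-1 - 265/2)*(-3 + (-1 - 265/2))) = 1/(2*(-267/2)*(-3 - 267/2)) = 1/(2*(-267/2)*(-273/2)) = 1/(72891/2) = 2/72891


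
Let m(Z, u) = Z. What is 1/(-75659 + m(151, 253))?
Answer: -1/75508 ≈ -1.3244e-5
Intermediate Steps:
1/(-75659 + m(151, 253)) = 1/(-75659 + 151) = 1/(-75508) = -1/75508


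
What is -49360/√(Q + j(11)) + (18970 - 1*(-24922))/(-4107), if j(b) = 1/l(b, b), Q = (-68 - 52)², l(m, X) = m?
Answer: -43892/4107 - 49360*√1742411/158401 ≈ -422.02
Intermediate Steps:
Q = 14400 (Q = (-120)² = 14400)
j(b) = 1/b
-49360/√(Q + j(11)) + (18970 - 1*(-24922))/(-4107) = -49360/√(14400 + 1/11) + (18970 - 1*(-24922))/(-4107) = -49360/√(14400 + 1/11) + (18970 + 24922)*(-1/4107) = -49360*√1742411/158401 + 43892*(-1/4107) = -49360*√1742411/158401 - 43892/4107 = -43892/4107 - 49360*√1742411/158401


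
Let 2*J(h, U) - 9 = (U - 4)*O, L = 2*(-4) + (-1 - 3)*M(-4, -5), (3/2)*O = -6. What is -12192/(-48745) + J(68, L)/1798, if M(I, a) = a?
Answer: 42721297/175287020 ≈ 0.24372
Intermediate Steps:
O = -4 (O = (⅔)*(-6) = -4)
L = 12 (L = 2*(-4) + (-1 - 3)*(-5) = -8 - 4*(-5) = -8 + 20 = 12)
J(h, U) = 25/2 - 2*U (J(h, U) = 9/2 + ((U - 4)*(-4))/2 = 9/2 + ((-4 + U)*(-4))/2 = 9/2 + (16 - 4*U)/2 = 9/2 + (8 - 2*U) = 25/2 - 2*U)
-12192/(-48745) + J(68, L)/1798 = -12192/(-48745) + (25/2 - 2*12)/1798 = -12192*(-1/48745) + (25/2 - 24)*(1/1798) = 12192/48745 - 23/2*1/1798 = 12192/48745 - 23/3596 = 42721297/175287020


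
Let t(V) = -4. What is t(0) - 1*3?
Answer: -7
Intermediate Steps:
t(0) - 1*3 = -4 - 1*3 = -4 - 3 = -7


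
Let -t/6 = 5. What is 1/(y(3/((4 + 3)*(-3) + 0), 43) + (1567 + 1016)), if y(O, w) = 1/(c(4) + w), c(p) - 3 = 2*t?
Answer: 14/36161 ≈ 0.00038716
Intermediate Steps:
t = -30 (t = -6*5 = -30)
c(p) = -57 (c(p) = 3 + 2*(-30) = 3 - 60 = -57)
y(O, w) = 1/(-57 + w)
1/(y(3/((4 + 3)*(-3) + 0), 43) + (1567 + 1016)) = 1/(1/(-57 + 43) + (1567 + 1016)) = 1/(1/(-14) + 2583) = 1/(-1/14 + 2583) = 1/(36161/14) = 14/36161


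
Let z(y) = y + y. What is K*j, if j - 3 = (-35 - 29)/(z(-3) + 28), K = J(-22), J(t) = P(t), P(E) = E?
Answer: -2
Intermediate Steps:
J(t) = t
z(y) = 2*y
K = -22
j = 1/11 (j = 3 + (-35 - 29)/(2*(-3) + 28) = 3 - 64/(-6 + 28) = 3 - 64/22 = 3 - 64*1/22 = 3 - 32/11 = 1/11 ≈ 0.090909)
K*j = -22*1/11 = -2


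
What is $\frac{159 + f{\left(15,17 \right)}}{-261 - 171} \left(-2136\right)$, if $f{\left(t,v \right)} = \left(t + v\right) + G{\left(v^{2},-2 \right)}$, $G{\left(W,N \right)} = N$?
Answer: $\frac{1869}{2} \approx 934.5$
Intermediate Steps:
$f{\left(t,v \right)} = -2 + t + v$ ($f{\left(t,v \right)} = \left(t + v\right) - 2 = -2 + t + v$)
$\frac{159 + f{\left(15,17 \right)}}{-261 - 171} \left(-2136\right) = \frac{159 + \left(-2 + 15 + 17\right)}{-261 - 171} \left(-2136\right) = \frac{159 + 30}{-432} \left(-2136\right) = 189 \left(- \frac{1}{432}\right) \left(-2136\right) = \left(- \frac{7}{16}\right) \left(-2136\right) = \frac{1869}{2}$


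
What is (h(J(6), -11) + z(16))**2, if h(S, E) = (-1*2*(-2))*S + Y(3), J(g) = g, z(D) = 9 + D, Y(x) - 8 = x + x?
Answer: 3969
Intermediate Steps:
Y(x) = 8 + 2*x (Y(x) = 8 + (x + x) = 8 + 2*x)
h(S, E) = 14 + 4*S (h(S, E) = (-1*2*(-2))*S + (8 + 2*3) = (-2*(-2))*S + (8 + 6) = 4*S + 14 = 14 + 4*S)
(h(J(6), -11) + z(16))**2 = ((14 + 4*6) + (9 + 16))**2 = ((14 + 24) + 25)**2 = (38 + 25)**2 = 63**2 = 3969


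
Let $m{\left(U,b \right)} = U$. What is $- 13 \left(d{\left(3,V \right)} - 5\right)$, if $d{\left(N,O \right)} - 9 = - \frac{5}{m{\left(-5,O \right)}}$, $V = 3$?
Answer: $-65$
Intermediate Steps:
$d{\left(N,O \right)} = 10$ ($d{\left(N,O \right)} = 9 - \frac{5}{-5} = 9 - -1 = 9 + 1 = 10$)
$- 13 \left(d{\left(3,V \right)} - 5\right) = - 13 \left(10 - 5\right) = \left(-13\right) 5 = -65$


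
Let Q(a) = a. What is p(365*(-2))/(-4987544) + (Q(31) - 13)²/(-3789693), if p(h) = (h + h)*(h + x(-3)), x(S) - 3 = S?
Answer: -18706809091/87505836037 ≈ -0.21378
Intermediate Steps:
x(S) = 3 + S
p(h) = 2*h² (p(h) = (h + h)*(h + (3 - 3)) = (2*h)*(h + 0) = (2*h)*h = 2*h²)
p(365*(-2))/(-4987544) + (Q(31) - 13)²/(-3789693) = (2*(365*(-2))²)/(-4987544) + (31 - 13)²/(-3789693) = (2*(-730)²)*(-1/4987544) + 18²*(-1/3789693) = (2*532900)*(-1/4987544) + 324*(-1/3789693) = 1065800*(-1/4987544) - 12/140359 = -133225/623443 - 12/140359 = -18706809091/87505836037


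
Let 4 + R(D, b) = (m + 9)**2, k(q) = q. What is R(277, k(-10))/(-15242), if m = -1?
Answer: -30/7621 ≈ -0.0039365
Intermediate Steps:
R(D, b) = 60 (R(D, b) = -4 + (-1 + 9)**2 = -4 + 8**2 = -4 + 64 = 60)
R(277, k(-10))/(-15242) = 60/(-15242) = 60*(-1/15242) = -30/7621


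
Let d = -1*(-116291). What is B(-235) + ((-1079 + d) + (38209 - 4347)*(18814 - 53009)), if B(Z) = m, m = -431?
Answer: -1157796309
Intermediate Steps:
B(Z) = -431
d = 116291
B(-235) + ((-1079 + d) + (38209 - 4347)*(18814 - 53009)) = -431 + ((-1079 + 116291) + (38209 - 4347)*(18814 - 53009)) = -431 + (115212 + 33862*(-34195)) = -431 + (115212 - 1157911090) = -431 - 1157795878 = -1157796309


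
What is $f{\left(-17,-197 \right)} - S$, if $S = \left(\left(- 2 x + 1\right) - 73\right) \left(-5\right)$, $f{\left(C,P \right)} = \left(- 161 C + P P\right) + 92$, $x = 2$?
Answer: $41258$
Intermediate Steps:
$f{\left(C,P \right)} = 92 + P^{2} - 161 C$ ($f{\left(C,P \right)} = \left(- 161 C + P^{2}\right) + 92 = \left(P^{2} - 161 C\right) + 92 = 92 + P^{2} - 161 C$)
$S = 380$ ($S = \left(\left(\left(-2\right) 2 + 1\right) - 73\right) \left(-5\right) = \left(\left(-4 + 1\right) - 73\right) \left(-5\right) = \left(-3 - 73\right) \left(-5\right) = \left(-76\right) \left(-5\right) = 380$)
$f{\left(-17,-197 \right)} - S = \left(92 + \left(-197\right)^{2} - -2737\right) - 380 = \left(92 + 38809 + 2737\right) - 380 = 41638 - 380 = 41258$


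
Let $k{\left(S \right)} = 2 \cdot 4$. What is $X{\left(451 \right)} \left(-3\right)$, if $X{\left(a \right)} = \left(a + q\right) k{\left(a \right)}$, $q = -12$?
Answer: $-10536$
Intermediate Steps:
$k{\left(S \right)} = 8$
$X{\left(a \right)} = -96 + 8 a$ ($X{\left(a \right)} = \left(a - 12\right) 8 = \left(-12 + a\right) 8 = -96 + 8 a$)
$X{\left(451 \right)} \left(-3\right) = \left(-96 + 8 \cdot 451\right) \left(-3\right) = \left(-96 + 3608\right) \left(-3\right) = 3512 \left(-3\right) = -10536$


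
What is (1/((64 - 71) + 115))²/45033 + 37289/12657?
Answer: 6528867772075/2216092663728 ≈ 2.9461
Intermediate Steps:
(1/((64 - 71) + 115))²/45033 + 37289/12657 = (1/(-7 + 115))²*(1/45033) + 37289*(1/12657) = (1/108)²*(1/45033) + 37289/12657 = (1/11664)*(1/45033) + 37289/12657 = 1/525264912 + 37289/12657 = 6528867772075/2216092663728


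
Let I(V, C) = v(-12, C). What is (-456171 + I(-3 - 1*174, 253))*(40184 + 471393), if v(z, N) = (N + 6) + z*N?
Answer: -234787240996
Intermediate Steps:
v(z, N) = 6 + N + N*z (v(z, N) = (6 + N) + N*z = 6 + N + N*z)
I(V, C) = 6 - 11*C (I(V, C) = 6 + C + C*(-12) = 6 + C - 12*C = 6 - 11*C)
(-456171 + I(-3 - 1*174, 253))*(40184 + 471393) = (-456171 + (6 - 11*253))*(40184 + 471393) = (-456171 + (6 - 2783))*511577 = (-456171 - 2777)*511577 = -458948*511577 = -234787240996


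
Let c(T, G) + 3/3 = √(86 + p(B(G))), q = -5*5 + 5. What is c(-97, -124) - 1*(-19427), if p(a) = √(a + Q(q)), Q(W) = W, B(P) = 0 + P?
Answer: 19426 + √(86 + 12*I) ≈ 19435.0 + 0.64544*I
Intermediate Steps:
B(P) = P
q = -20 (q = -25 + 5 = -20)
p(a) = √(-20 + a) (p(a) = √(a - 20) = √(-20 + a))
c(T, G) = -1 + √(86 + √(-20 + G))
c(-97, -124) - 1*(-19427) = (-1 + √(86 + √(-20 - 124))) - 1*(-19427) = (-1 + √(86 + √(-144))) + 19427 = (-1 + √(86 + 12*I)) + 19427 = 19426 + √(86 + 12*I)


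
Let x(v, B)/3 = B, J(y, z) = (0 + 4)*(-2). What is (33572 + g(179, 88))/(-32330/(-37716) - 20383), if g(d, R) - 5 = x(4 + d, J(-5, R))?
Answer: -632742474/384366449 ≈ -1.6462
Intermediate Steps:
J(y, z) = -8 (J(y, z) = 4*(-2) = -8)
x(v, B) = 3*B
g(d, R) = -19 (g(d, R) = 5 + 3*(-8) = 5 - 24 = -19)
(33572 + g(179, 88))/(-32330/(-37716) - 20383) = (33572 - 19)/(-32330/(-37716) - 20383) = 33553/(-32330*(-1/37716) - 20383) = 33553/(16165/18858 - 20383) = 33553/(-384366449/18858) = 33553*(-18858/384366449) = -632742474/384366449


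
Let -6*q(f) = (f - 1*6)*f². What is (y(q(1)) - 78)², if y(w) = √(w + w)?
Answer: (234 - √15)²/9 ≈ 5884.3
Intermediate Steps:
q(f) = -f²*(-6 + f)/6 (q(f) = -(f - 1*6)*f²/6 = -(f - 6)*f²/6 = -(-6 + f)*f²/6 = -f²*(-6 + f)/6)
y(w) = √2*√w (y(w) = √(2*w) = √2*√w)
(y(q(1)) - 78)² = (√2*√((⅙)*1²*(6 - 1*1)) - 78)² = (√2*√((⅙)*1*(6 - 1)) - 78)² = (√2*√((⅙)*1*5) - 78)² = (√2*√(⅚) - 78)² = (√2*(√30/6) - 78)² = (√15/3 - 78)² = (-78 + √15/3)²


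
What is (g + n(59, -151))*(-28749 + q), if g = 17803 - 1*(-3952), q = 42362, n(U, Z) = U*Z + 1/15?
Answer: 2623102583/15 ≈ 1.7487e+8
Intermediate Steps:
n(U, Z) = 1/15 + U*Z (n(U, Z) = U*Z + 1/15 = 1/15 + U*Z)
g = 21755 (g = 17803 + 3952 = 21755)
(g + n(59, -151))*(-28749 + q) = (21755 + (1/15 + 59*(-151)))*(-28749 + 42362) = (21755 + (1/15 - 8909))*13613 = (21755 - 133634/15)*13613 = (192691/15)*13613 = 2623102583/15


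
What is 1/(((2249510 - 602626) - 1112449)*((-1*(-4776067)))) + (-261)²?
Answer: 173878673147284546/2552497367145 ≈ 68121.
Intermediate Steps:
1/(((2249510 - 602626) - 1112449)*((-1*(-4776067)))) + (-261)² = 1/((1646884 - 1112449)*4776067) + 68121 = (1/4776067)/534435 + 68121 = (1/534435)*(1/4776067) + 68121 = 1/2552497367145 + 68121 = 173878673147284546/2552497367145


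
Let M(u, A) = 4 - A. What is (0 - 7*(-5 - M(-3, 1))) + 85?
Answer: 141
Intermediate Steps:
(0 - 7*(-5 - M(-3, 1))) + 85 = (0 - 7*(-5 - (4 - 1*1))) + 85 = (0 - 7*(-5 - (4 - 1))) + 85 = (0 - 7*(-5 - 1*3)) + 85 = (0 - 7*(-5 - 3)) + 85 = (0 - 7*(-8)) + 85 = (0 + 56) + 85 = 56 + 85 = 141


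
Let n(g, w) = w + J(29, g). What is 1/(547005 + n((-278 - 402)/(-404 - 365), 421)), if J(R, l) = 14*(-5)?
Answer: 1/547356 ≈ 1.8270e-6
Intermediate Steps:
J(R, l) = -70
n(g, w) = -70 + w (n(g, w) = w - 70 = -70 + w)
1/(547005 + n((-278 - 402)/(-404 - 365), 421)) = 1/(547005 + (-70 + 421)) = 1/(547005 + 351) = 1/547356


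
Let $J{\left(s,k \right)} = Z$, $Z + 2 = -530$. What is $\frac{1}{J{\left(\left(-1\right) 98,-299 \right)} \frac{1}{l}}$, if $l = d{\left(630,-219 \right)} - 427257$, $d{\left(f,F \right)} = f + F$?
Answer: $\frac{30489}{38} \approx 802.34$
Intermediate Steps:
$Z = -532$ ($Z = -2 - 530 = -532$)
$J{\left(s,k \right)} = -532$
$d{\left(f,F \right)} = F + f$
$l = -426846$ ($l = \left(-219 + 630\right) - 427257 = 411 - 427257 = -426846$)
$\frac{1}{J{\left(\left(-1\right) 98,-299 \right)} \frac{1}{l}} = \frac{1}{\left(-532\right) \frac{1}{-426846}} = \frac{1}{\left(-532\right) \left(- \frac{1}{426846}\right)} = \frac{1}{\frac{38}{30489}} = \frac{30489}{38}$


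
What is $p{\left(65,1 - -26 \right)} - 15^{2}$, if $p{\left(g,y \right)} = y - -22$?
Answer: $-176$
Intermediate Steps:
$p{\left(g,y \right)} = 22 + y$ ($p{\left(g,y \right)} = y + 22 = 22 + y$)
$p{\left(65,1 - -26 \right)} - 15^{2} = \left(22 + \left(1 - -26\right)\right) - 15^{2} = \left(22 + \left(1 + 26\right)\right) - 225 = \left(22 + 27\right) - 225 = 49 - 225 = -176$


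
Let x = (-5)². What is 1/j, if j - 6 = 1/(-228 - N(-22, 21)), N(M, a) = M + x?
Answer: 231/1385 ≈ 0.16679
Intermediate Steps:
x = 25
N(M, a) = 25 + M (N(M, a) = M + 25 = 25 + M)
j = 1385/231 (j = 6 + 1/(-228 - (25 - 22)) = 6 + 1/(-228 - 1*3) = 6 + 1/(-228 - 3) = 6 + 1/(-231) = 6 - 1/231 = 1385/231 ≈ 5.9957)
1/j = 1/(1385/231) = 231/1385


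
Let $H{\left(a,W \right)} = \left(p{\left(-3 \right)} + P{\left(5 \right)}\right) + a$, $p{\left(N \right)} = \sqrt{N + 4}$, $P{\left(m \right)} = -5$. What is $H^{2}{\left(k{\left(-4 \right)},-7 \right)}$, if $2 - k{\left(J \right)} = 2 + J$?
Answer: $0$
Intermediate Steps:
$k{\left(J \right)} = - J$ ($k{\left(J \right)} = 2 - \left(2 + J\right) = - J$)
$p{\left(N \right)} = \sqrt{4 + N}$
$H{\left(a,W \right)} = -4 + a$ ($H{\left(a,W \right)} = \left(\sqrt{4 - 3} - 5\right) + a = \left(\sqrt{1} - 5\right) + a = \left(1 - 5\right) + a = -4 + a$)
$H^{2}{\left(k{\left(-4 \right)},-7 \right)} = \left(-4 - -4\right)^{2} = \left(-4 + 4\right)^{2} = 0^{2} = 0$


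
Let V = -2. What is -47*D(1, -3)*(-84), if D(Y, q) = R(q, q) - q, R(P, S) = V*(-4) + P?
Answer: 31584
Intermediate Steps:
R(P, S) = 8 + P (R(P, S) = -2*(-4) + P = 8 + P)
D(Y, q) = 8 (D(Y, q) = (8 + q) - q = 8)
-47*D(1, -3)*(-84) = -47*8*(-84) = -376*(-84) = 31584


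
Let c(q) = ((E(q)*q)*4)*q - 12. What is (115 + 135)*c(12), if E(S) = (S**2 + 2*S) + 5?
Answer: 24909000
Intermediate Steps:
E(S) = 5 + S**2 + 2*S
c(q) = -12 + 4*q**2*(5 + q**2 + 2*q) (c(q) = (((5 + q**2 + 2*q)*q)*4)*q - 12 = ((q*(5 + q**2 + 2*q))*4)*q - 12 = (4*q*(5 + q**2 + 2*q))*q - 12 = 4*q**2*(5 + q**2 + 2*q) - 12 = -12 + 4*q**2*(5 + q**2 + 2*q))
(115 + 135)*c(12) = (115 + 135)*(-12 + 4*12**2*(5 + 12**2 + 2*12)) = 250*(-12 + 4*144*(5 + 144 + 24)) = 250*(-12 + 4*144*173) = 250*(-12 + 99648) = 250*99636 = 24909000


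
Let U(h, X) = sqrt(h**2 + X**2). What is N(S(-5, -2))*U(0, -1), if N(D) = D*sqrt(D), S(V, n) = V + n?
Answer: -7*I*sqrt(7) ≈ -18.52*I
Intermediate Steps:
U(h, X) = sqrt(X**2 + h**2)
N(D) = D**(3/2)
N(S(-5, -2))*U(0, -1) = (-5 - 2)**(3/2)*sqrt((-1)**2 + 0**2) = (-7)**(3/2)*sqrt(1 + 0) = (-7*I*sqrt(7))*sqrt(1) = -7*I*sqrt(7)*1 = -7*I*sqrt(7)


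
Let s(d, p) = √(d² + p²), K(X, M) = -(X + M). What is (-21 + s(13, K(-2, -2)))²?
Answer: (21 - √185)² ≈ 54.738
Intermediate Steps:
K(X, M) = -M - X (K(X, M) = -(M + X) = -M - X)
(-21 + s(13, K(-2, -2)))² = (-21 + √(13² + (-1*(-2) - 1*(-2))²))² = (-21 + √(169 + (2 + 2)²))² = (-21 + √(169 + 4²))² = (-21 + √(169 + 16))² = (-21 + √185)²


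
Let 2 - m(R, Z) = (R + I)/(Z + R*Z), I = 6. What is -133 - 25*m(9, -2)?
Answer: -807/4 ≈ -201.75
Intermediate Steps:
m(R, Z) = 2 - (6 + R)/(Z + R*Z) (m(R, Z) = 2 - (R + 6)/(Z + R*Z) = 2 - (6 + R)/(Z + R*Z))
-133 - 25*m(9, -2) = -133 - 25*(-6 - 1*9 + 2*(-2) + 2*9*(-2))/((-2)*(1 + 9)) = -133 - (-25)*(-6 - 9 - 4 - 36)/(2*10) = -133 - (-25)*(-55)/(2*10) = -133 - 25*11/4 = -133 - 275/4 = -807/4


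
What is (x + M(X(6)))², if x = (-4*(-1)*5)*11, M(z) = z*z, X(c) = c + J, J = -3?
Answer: 52441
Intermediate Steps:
X(c) = -3 + c (X(c) = c - 3 = -3 + c)
M(z) = z²
x = 220 (x = (4*5)*11 = 20*11 = 220)
(x + M(X(6)))² = (220 + (-3 + 6)²)² = (220 + 3²)² = (220 + 9)² = 229² = 52441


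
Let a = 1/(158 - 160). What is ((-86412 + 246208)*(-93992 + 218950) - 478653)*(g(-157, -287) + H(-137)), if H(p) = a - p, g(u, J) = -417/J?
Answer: 225873062231325/82 ≈ 2.7546e+12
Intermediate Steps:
a = -½ (a = 1/(-2) = -½ ≈ -0.50000)
H(p) = -½ - p
((-86412 + 246208)*(-93992 + 218950) - 478653)*(g(-157, -287) + H(-137)) = ((-86412 + 246208)*(-93992 + 218950) - 478653)*(-417/(-287) + (-½ - 1*(-137))) = (159796*124958 - 478653)*(-417*(-1/287) + (-½ + 137)) = (19967788568 - 478653)*(417/287 + 273/2) = 19967309915*(79185/574) = 225873062231325/82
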